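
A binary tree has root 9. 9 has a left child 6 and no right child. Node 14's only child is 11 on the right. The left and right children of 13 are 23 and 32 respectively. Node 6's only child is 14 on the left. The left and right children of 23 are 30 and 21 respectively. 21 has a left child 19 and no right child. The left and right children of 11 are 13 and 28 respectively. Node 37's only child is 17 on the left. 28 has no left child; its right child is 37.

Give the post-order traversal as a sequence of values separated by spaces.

Post-order visits the left subtree, then the right subtree, then the node.
At 9: go left to 6.
  At 6: go left to 14.
    At 14: no left child.
    At 14: go right to 11.
      At 11: go left to 13.
        At 13: go left to 23.
          At 23: go left to 30.
            30 is a leaf — visit 30.
          At 23: go right to 21.
            At 21: go left to 19.
              19 is a leaf — visit 19.
            At 21: no right child.
            Visit 21.
          Visit 23.
        At 13: go right to 32.
          32 is a leaf — visit 32.
        Visit 13.
      At 11: go right to 28.
        At 28: no left child.
        At 28: go right to 37.
          At 37: go left to 17.
            17 is a leaf — visit 17.
          At 37: no right child.
          Visit 37.
        Visit 28.
      Visit 11.
    Visit 14.
  At 6: no right child.
  Visit 6.
At 9: no right child.
Visit 9.

30 19 21 23 32 13 17 37 28 11 14 6 9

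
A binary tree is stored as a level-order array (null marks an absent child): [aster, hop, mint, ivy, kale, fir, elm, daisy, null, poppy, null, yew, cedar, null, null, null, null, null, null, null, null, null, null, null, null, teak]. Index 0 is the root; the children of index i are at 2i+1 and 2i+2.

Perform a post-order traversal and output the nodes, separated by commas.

daisy, ivy, poppy, kale, hop, yew, teak, cedar, fir, elm, mint, aster

Post-order visits the left subtree, then the right subtree, then the node.
At aster: go left to hop.
  At hop: go left to ivy.
    At ivy: go left to daisy.
      daisy is a leaf — visit daisy.
    At ivy: no right child.
    Visit ivy.
  At hop: go right to kale.
    At kale: go left to poppy.
      poppy is a leaf — visit poppy.
    At kale: no right child.
    Visit kale.
  Visit hop.
At aster: go right to mint.
  At mint: go left to fir.
    At fir: go left to yew.
      yew is a leaf — visit yew.
    At fir: go right to cedar.
      At cedar: go left to teak.
        teak is a leaf — visit teak.
      At cedar: no right child.
      Visit cedar.
    Visit fir.
  At mint: go right to elm.
    elm is a leaf — visit elm.
  Visit mint.
Visit aster.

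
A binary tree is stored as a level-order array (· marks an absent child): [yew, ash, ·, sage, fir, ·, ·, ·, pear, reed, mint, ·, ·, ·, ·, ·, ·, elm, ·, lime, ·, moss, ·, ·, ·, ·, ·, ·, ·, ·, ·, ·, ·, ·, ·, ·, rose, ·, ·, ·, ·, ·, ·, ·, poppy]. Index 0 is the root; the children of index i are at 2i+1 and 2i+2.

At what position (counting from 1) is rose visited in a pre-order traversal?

Pre-order visits the node, then its left subtree, then its right subtree.
Visit yew.
At yew: go left to ash.
  Visit ash.
  At ash: go left to sage.
    Visit sage.
    At sage: no left child.
    At sage: go right to pear.
      Visit pear.
      At pear: go left to elm.
        Visit elm.
        At elm: no left child.
        At elm: go right to rose.
          rose is a leaf — visit rose.
      At pear: no right child.
  At ash: go right to fir.
    Visit fir.
    At fir: go left to reed.
      Visit reed.
      At reed: go left to lime.
        lime is a leaf — visit lime.
      At reed: no right child.
    At fir: go right to mint.
      Visit mint.
      At mint: go left to moss.
        Visit moss.
        At moss: no left child.
        At moss: go right to poppy.
          poppy is a leaf — visit poppy.
      At mint: no right child.
At yew: no right child.
Full pre-order sequence: yew, ash, sage, pear, elm, rose, fir, reed, lime, mint, moss, poppy.

6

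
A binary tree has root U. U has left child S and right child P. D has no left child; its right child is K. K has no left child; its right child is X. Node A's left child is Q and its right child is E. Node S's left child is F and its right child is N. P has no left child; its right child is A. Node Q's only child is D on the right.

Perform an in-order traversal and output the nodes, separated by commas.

In-order visits the left subtree, then the node, then the right subtree.
At U: go left to S.
  At S: go left to F.
    F is a leaf — visit F.
  Visit S.
  At S: go right to N.
    N is a leaf — visit N.
Visit U.
At U: go right to P.
  At P: no left child.
  Visit P.
  At P: go right to A.
    At A: go left to Q.
      At Q: no left child.
      Visit Q.
      At Q: go right to D.
        At D: no left child.
        Visit D.
        At D: go right to K.
          At K: no left child.
          Visit K.
          At K: go right to X.
            X is a leaf — visit X.
    Visit A.
    At A: go right to E.
      E is a leaf — visit E.

F, S, N, U, P, Q, D, K, X, A, E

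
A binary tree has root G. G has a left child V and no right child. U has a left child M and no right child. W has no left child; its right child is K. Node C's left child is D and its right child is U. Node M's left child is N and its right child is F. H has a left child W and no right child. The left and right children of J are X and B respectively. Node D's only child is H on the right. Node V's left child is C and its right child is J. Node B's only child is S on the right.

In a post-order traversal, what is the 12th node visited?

B

Post-order visits the left subtree, then the right subtree, then the node.
At G: go left to V.
  At V: go left to C.
    At C: go left to D.
      At D: no left child.
      At D: go right to H.
        At H: go left to W.
          At W: no left child.
          At W: go right to K.
            K is a leaf — visit K.
          Visit W.
        At H: no right child.
        Visit H.
      Visit D.
    At C: go right to U.
      At U: go left to M.
        At M: go left to N.
          N is a leaf — visit N.
        At M: go right to F.
          F is a leaf — visit F.
        Visit M.
      At U: no right child.
      Visit U.
    Visit C.
  At V: go right to J.
    At J: go left to X.
      X is a leaf — visit X.
    At J: go right to B.
      At B: no left child.
      At B: go right to S.
        S is a leaf — visit S.
      Visit B.
    Visit J.
  Visit V.
At G: no right child.
Visit G.
Full post-order sequence: K, W, H, D, N, F, M, U, C, X, S, B, J, V, G.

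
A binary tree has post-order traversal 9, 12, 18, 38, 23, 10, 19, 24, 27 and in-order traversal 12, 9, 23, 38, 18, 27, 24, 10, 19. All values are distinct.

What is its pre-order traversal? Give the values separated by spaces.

The last element of post-order is the root; it splits in-order into left and right subtrees.
Root 27: left subtree has 5 nodes {12, 9, 23, 38, 18}, right has 3 {24, 10, 19}.
  Root 23: left subtree has 2 nodes {12, 9}, right has 2 {38, 18}.
    Root 12: left subtree has 0 nodes { }, right has 1 {9}.
    Root 38: left subtree has 0 nodes { }, right has 1 {18}.
  Root 24: left subtree has 0 nodes { }, right has 2 {10, 19}.
    Root 19: left subtree has 1 node {10}, right has 0 { }.

27 23 12 9 38 18 24 19 10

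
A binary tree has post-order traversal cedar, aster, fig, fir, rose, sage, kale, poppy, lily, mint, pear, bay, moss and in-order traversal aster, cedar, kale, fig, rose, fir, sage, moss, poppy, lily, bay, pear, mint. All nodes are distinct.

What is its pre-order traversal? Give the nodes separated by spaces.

moss kale aster cedar sage rose fig fir bay lily poppy pear mint

The last element of post-order is the root; it splits in-order into left and right subtrees.
Root moss: left subtree has 7 nodes {aster, cedar, kale, fig, rose, fir, sage}, right has 5 {poppy, lily, bay, pear, mint}.
  Root kale: left subtree has 2 nodes {aster, cedar}, right has 4 {fig, rose, fir, sage}.
    Root aster: left subtree has 0 nodes { }, right has 1 {cedar}.
    Root sage: left subtree has 3 nodes {fig, rose, fir}, right has 0 { }.
      Root rose: left subtree has 1 node {fig}, right has 1 {fir}.
  Root bay: left subtree has 2 nodes {poppy, lily}, right has 2 {pear, mint}.
    Root lily: left subtree has 1 node {poppy}, right has 0 { }.
    Root pear: left subtree has 0 nodes { }, right has 1 {mint}.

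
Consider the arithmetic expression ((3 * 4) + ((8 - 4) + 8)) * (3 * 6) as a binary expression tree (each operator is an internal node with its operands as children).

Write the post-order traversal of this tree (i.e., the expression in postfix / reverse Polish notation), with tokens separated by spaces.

Post-order on an expression tree gives postfix notation: for each operator, emit left operand, right operand, then the operator.

3 4 * 8 4 - 8 + + 3 6 * *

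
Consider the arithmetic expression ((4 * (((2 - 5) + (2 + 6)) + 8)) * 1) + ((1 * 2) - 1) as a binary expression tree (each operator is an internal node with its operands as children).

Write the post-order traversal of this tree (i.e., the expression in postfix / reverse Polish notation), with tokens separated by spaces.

Post-order on an expression tree gives postfix notation: for each operator, emit left operand, right operand, then the operator.

4 2 5 - 2 6 + + 8 + * 1 * 1 2 * 1 - +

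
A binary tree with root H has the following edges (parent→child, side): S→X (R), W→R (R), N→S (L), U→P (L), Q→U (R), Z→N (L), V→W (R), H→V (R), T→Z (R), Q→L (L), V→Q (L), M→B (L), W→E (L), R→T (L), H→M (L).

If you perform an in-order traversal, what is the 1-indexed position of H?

3

In-order visits the left subtree, then the node, then the right subtree.
At H: go left to M.
  At M: go left to B.
    B is a leaf — visit B.
  Visit M.
  At M: no right child.
Visit H.
At H: go right to V.
  At V: go left to Q.
    At Q: go left to L.
      L is a leaf — visit L.
    Visit Q.
    At Q: go right to U.
      At U: go left to P.
        P is a leaf — visit P.
      Visit U.
      At U: no right child.
  Visit V.
  At V: go right to W.
    At W: go left to E.
      E is a leaf — visit E.
    Visit W.
    At W: go right to R.
      At R: go left to T.
        At T: no left child.
        Visit T.
        At T: go right to Z.
          At Z: go left to N.
            At N: go left to S.
              At S: no left child.
              Visit S.
              At S: go right to X.
                X is a leaf — visit X.
            Visit N.
            At N: no right child.
          Visit Z.
          At Z: no right child.
      Visit R.
      At R: no right child.
Full in-order sequence: B, M, H, L, Q, P, U, V, E, W, T, S, X, N, Z, R.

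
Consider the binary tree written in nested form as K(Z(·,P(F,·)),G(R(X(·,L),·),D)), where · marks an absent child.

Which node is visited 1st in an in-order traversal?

Z

In-order visits the left subtree, then the node, then the right subtree.
At K: go left to Z.
  At Z: no left child.
  Visit Z.
  At Z: go right to P.
    At P: go left to F.
      F is a leaf — visit F.
    Visit P.
    At P: no right child.
Visit K.
At K: go right to G.
  At G: go left to R.
    At R: go left to X.
      At X: no left child.
      Visit X.
      At X: go right to L.
        L is a leaf — visit L.
    Visit R.
    At R: no right child.
  Visit G.
  At G: go right to D.
    D is a leaf — visit D.
Full in-order sequence: Z, F, P, K, X, L, R, G, D.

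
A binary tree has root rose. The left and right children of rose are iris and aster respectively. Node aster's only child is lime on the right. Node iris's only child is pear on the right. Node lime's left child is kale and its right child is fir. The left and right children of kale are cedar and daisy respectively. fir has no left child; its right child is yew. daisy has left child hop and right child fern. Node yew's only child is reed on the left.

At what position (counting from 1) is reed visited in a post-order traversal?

8

Post-order visits the left subtree, then the right subtree, then the node.
At rose: go left to iris.
  At iris: no left child.
  At iris: go right to pear.
    pear is a leaf — visit pear.
  Visit iris.
At rose: go right to aster.
  At aster: no left child.
  At aster: go right to lime.
    At lime: go left to kale.
      At kale: go left to cedar.
        cedar is a leaf — visit cedar.
      At kale: go right to daisy.
        At daisy: go left to hop.
          hop is a leaf — visit hop.
        At daisy: go right to fern.
          fern is a leaf — visit fern.
        Visit daisy.
      Visit kale.
    At lime: go right to fir.
      At fir: no left child.
      At fir: go right to yew.
        At yew: go left to reed.
          reed is a leaf — visit reed.
        At yew: no right child.
        Visit yew.
      Visit fir.
    Visit lime.
  Visit aster.
Visit rose.
Full post-order sequence: pear, iris, cedar, hop, fern, daisy, kale, reed, yew, fir, lime, aster, rose.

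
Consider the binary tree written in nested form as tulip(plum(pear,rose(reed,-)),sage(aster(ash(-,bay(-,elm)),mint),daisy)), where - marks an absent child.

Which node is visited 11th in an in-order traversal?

In-order visits the left subtree, then the node, then the right subtree.
At tulip: go left to plum.
  At plum: go left to pear.
    pear is a leaf — visit pear.
  Visit plum.
  At plum: go right to rose.
    At rose: go left to reed.
      reed is a leaf — visit reed.
    Visit rose.
    At rose: no right child.
Visit tulip.
At tulip: go right to sage.
  At sage: go left to aster.
    At aster: go left to ash.
      At ash: no left child.
      Visit ash.
      At ash: go right to bay.
        At bay: no left child.
        Visit bay.
        At bay: go right to elm.
          elm is a leaf — visit elm.
    Visit aster.
    At aster: go right to mint.
      mint is a leaf — visit mint.
  Visit sage.
  At sage: go right to daisy.
    daisy is a leaf — visit daisy.
Full in-order sequence: pear, plum, reed, rose, tulip, ash, bay, elm, aster, mint, sage, daisy.

sage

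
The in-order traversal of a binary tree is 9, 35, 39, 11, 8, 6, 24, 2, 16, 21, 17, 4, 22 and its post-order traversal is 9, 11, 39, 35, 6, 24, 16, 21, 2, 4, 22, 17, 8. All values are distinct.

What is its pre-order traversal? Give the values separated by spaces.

The last element of post-order is the root; it splits in-order into left and right subtrees.
Root 8: left subtree has 4 nodes {9, 35, 39, 11}, right has 8 {6, 24, 2, 16, 21, 17, 4, 22}.
  Root 35: left subtree has 1 node {9}, right has 2 {39, 11}.
    Root 39: left subtree has 0 nodes { }, right has 1 {11}.
  Root 17: left subtree has 5 nodes {6, 24, 2, 16, 21}, right has 2 {4, 22}.
    Root 2: left subtree has 2 nodes {6, 24}, right has 2 {16, 21}.
      Root 24: left subtree has 1 node {6}, right has 0 { }.
      Root 21: left subtree has 1 node {16}, right has 0 { }.
    Root 22: left subtree has 1 node {4}, right has 0 { }.

8 35 9 39 11 17 2 24 6 21 16 22 4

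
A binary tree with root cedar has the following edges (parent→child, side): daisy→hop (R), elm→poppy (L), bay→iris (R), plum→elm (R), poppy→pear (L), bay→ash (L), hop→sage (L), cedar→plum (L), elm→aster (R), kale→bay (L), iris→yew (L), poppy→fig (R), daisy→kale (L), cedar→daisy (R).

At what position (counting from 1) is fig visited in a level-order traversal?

12

Level-order visits nodes level by level from the root, left to right within each level.
Level 0: cedar
Level 1: plum, daisy
Level 2: elm, kale, hop
Level 3: poppy, aster, bay, sage
Level 4: pear, fig, ash, iris
Level 5: yew
Full level-order sequence: cedar, plum, daisy, elm, kale, hop, poppy, aster, bay, sage, pear, fig, ash, iris, yew.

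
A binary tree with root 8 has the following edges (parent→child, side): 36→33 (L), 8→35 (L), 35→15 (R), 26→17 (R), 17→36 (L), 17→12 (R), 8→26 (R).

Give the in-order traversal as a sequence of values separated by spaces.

In-order visits the left subtree, then the node, then the right subtree.
At 8: go left to 35.
  At 35: no left child.
  Visit 35.
  At 35: go right to 15.
    15 is a leaf — visit 15.
Visit 8.
At 8: go right to 26.
  At 26: no left child.
  Visit 26.
  At 26: go right to 17.
    At 17: go left to 36.
      At 36: go left to 33.
        33 is a leaf — visit 33.
      Visit 36.
      At 36: no right child.
    Visit 17.
    At 17: go right to 12.
      12 is a leaf — visit 12.

35 15 8 26 33 36 17 12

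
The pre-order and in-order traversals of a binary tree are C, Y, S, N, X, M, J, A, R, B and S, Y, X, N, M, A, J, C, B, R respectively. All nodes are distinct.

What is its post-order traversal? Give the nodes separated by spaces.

The first element of pre-order is the root; it splits in-order into left and right subtrees.
Root C: left subtree has 7 nodes {S, Y, X, N, M, A, J}, right has 2 {B, R}.
  Root Y: left subtree has 1 node {S}, right has 5 {X, N, M, A, J}.
    Root N: left subtree has 1 node {X}, right has 3 {M, A, J}.
      Root M: left subtree has 0 nodes { }, right has 2 {A, J}.
        Root J: left subtree has 1 node {A}, right has 0 { }.
  Root R: left subtree has 1 node {B}, right has 0 { }.

S X A J M N Y B R C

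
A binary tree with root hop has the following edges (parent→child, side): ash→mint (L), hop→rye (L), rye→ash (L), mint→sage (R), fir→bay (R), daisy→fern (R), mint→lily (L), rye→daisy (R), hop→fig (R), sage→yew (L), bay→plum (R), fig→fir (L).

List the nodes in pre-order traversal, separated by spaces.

hop rye ash mint lily sage yew daisy fern fig fir bay plum

Pre-order visits the node, then its left subtree, then its right subtree.
Visit hop.
At hop: go left to rye.
  Visit rye.
  At rye: go left to ash.
    Visit ash.
    At ash: go left to mint.
      Visit mint.
      At mint: go left to lily.
        lily is a leaf — visit lily.
      At mint: go right to sage.
        Visit sage.
        At sage: go left to yew.
          yew is a leaf — visit yew.
        At sage: no right child.
    At ash: no right child.
  At rye: go right to daisy.
    Visit daisy.
    At daisy: no left child.
    At daisy: go right to fern.
      fern is a leaf — visit fern.
At hop: go right to fig.
  Visit fig.
  At fig: go left to fir.
    Visit fir.
    At fir: no left child.
    At fir: go right to bay.
      Visit bay.
      At bay: no left child.
      At bay: go right to plum.
        plum is a leaf — visit plum.
  At fig: no right child.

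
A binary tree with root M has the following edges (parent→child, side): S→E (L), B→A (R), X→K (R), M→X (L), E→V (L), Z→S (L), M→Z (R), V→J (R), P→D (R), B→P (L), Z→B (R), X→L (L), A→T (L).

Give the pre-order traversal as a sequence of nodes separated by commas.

Pre-order visits the node, then its left subtree, then its right subtree.
Visit M.
At M: go left to X.
  Visit X.
  At X: go left to L.
    L is a leaf — visit L.
  At X: go right to K.
    K is a leaf — visit K.
At M: go right to Z.
  Visit Z.
  At Z: go left to S.
    Visit S.
    At S: go left to E.
      Visit E.
      At E: go left to V.
        Visit V.
        At V: no left child.
        At V: go right to J.
          J is a leaf — visit J.
      At E: no right child.
    At S: no right child.
  At Z: go right to B.
    Visit B.
    At B: go left to P.
      Visit P.
      At P: no left child.
      At P: go right to D.
        D is a leaf — visit D.
    At B: go right to A.
      Visit A.
      At A: go left to T.
        T is a leaf — visit T.
      At A: no right child.

M, X, L, K, Z, S, E, V, J, B, P, D, A, T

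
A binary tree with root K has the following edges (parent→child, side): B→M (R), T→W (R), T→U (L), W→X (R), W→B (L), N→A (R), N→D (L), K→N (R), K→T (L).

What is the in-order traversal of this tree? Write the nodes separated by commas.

In-order visits the left subtree, then the node, then the right subtree.
At K: go left to T.
  At T: go left to U.
    U is a leaf — visit U.
  Visit T.
  At T: go right to W.
    At W: go left to B.
      At B: no left child.
      Visit B.
      At B: go right to M.
        M is a leaf — visit M.
    Visit W.
    At W: go right to X.
      X is a leaf — visit X.
Visit K.
At K: go right to N.
  At N: go left to D.
    D is a leaf — visit D.
  Visit N.
  At N: go right to A.
    A is a leaf — visit A.

U, T, B, M, W, X, K, D, N, A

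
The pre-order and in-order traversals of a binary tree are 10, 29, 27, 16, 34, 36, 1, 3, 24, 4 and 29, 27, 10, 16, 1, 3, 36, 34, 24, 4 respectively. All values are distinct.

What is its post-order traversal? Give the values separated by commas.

27, 29, 3, 1, 36, 4, 24, 34, 16, 10

The first element of pre-order is the root; it splits in-order into left and right subtrees.
Root 10: left subtree has 2 nodes {29, 27}, right has 7 {16, 1, 3, 36, 34, 24, 4}.
  Root 29: left subtree has 0 nodes { }, right has 1 {27}.
  Root 16: left subtree has 0 nodes { }, right has 6 {1, 3, 36, 34, 24, 4}.
    Root 34: left subtree has 3 nodes {1, 3, 36}, right has 2 {24, 4}.
      Root 36: left subtree has 2 nodes {1, 3}, right has 0 { }.
        Root 1: left subtree has 0 nodes { }, right has 1 {3}.
      Root 24: left subtree has 0 nodes { }, right has 1 {4}.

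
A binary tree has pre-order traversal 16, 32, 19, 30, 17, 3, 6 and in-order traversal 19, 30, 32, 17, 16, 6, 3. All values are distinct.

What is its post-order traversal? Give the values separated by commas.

30, 19, 17, 32, 6, 3, 16

The first element of pre-order is the root; it splits in-order into left and right subtrees.
Root 16: left subtree has 4 nodes {19, 30, 32, 17}, right has 2 {6, 3}.
  Root 32: left subtree has 2 nodes {19, 30}, right has 1 {17}.
    Root 19: left subtree has 0 nodes { }, right has 1 {30}.
  Root 3: left subtree has 1 node {6}, right has 0 { }.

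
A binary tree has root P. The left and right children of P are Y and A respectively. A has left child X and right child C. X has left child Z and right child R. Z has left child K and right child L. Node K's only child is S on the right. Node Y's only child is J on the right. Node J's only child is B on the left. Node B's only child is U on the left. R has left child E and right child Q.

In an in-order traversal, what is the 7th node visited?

In-order visits the left subtree, then the node, then the right subtree.
At P: go left to Y.
  At Y: no left child.
  Visit Y.
  At Y: go right to J.
    At J: go left to B.
      At B: go left to U.
        U is a leaf — visit U.
      Visit B.
      At B: no right child.
    Visit J.
    At J: no right child.
Visit P.
At P: go right to A.
  At A: go left to X.
    At X: go left to Z.
      At Z: go left to K.
        At K: no left child.
        Visit K.
        At K: go right to S.
          S is a leaf — visit S.
      Visit Z.
      At Z: go right to L.
        L is a leaf — visit L.
    Visit X.
    At X: go right to R.
      At R: go left to E.
        E is a leaf — visit E.
      Visit R.
      At R: go right to Q.
        Q is a leaf — visit Q.
  Visit A.
  At A: go right to C.
    C is a leaf — visit C.
Full in-order sequence: Y, U, B, J, P, K, S, Z, L, X, E, R, Q, A, C.

S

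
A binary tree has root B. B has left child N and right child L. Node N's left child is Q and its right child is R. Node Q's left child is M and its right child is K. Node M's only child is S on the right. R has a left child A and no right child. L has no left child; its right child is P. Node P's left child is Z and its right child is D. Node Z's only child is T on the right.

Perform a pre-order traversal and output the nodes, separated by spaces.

B N Q M S K R A L P Z T D

Pre-order visits the node, then its left subtree, then its right subtree.
Visit B.
At B: go left to N.
  Visit N.
  At N: go left to Q.
    Visit Q.
    At Q: go left to M.
      Visit M.
      At M: no left child.
      At M: go right to S.
        S is a leaf — visit S.
    At Q: go right to K.
      K is a leaf — visit K.
  At N: go right to R.
    Visit R.
    At R: go left to A.
      A is a leaf — visit A.
    At R: no right child.
At B: go right to L.
  Visit L.
  At L: no left child.
  At L: go right to P.
    Visit P.
    At P: go left to Z.
      Visit Z.
      At Z: no left child.
      At Z: go right to T.
        T is a leaf — visit T.
    At P: go right to D.
      D is a leaf — visit D.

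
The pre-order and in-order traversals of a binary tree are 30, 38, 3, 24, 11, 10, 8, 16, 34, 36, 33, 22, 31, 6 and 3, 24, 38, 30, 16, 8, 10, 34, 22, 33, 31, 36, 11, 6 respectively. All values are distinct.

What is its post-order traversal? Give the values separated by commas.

The first element of pre-order is the root; it splits in-order into left and right subtrees.
Root 30: left subtree has 3 nodes {3, 24, 38}, right has 10 {16, 8, 10, 34, 22, 33, 31, 36, 11, 6}.
  Root 38: left subtree has 2 nodes {3, 24}, right has 0 { }.
    Root 3: left subtree has 0 nodes { }, right has 1 {24}.
  Root 11: left subtree has 8 nodes {16, 8, 10, 34, 22, 33, 31, 36}, right has 1 {6}.
    Root 10: left subtree has 2 nodes {16, 8}, right has 5 {34, 22, 33, 31, 36}.
      Root 8: left subtree has 1 node {16}, right has 0 { }.
      Root 34: left subtree has 0 nodes { }, right has 4 {22, 33, 31, 36}.
        Root 36: left subtree has 3 nodes {22, 33, 31}, right has 0 { }.
          Root 33: left subtree has 1 node {22}, right has 1 {31}.

24, 3, 38, 16, 8, 22, 31, 33, 36, 34, 10, 6, 11, 30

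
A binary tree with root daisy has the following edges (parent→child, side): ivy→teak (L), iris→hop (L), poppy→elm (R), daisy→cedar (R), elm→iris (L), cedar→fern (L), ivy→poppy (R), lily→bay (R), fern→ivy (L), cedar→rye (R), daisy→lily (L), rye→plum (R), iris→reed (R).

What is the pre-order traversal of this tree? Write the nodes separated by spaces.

daisy lily bay cedar fern ivy teak poppy elm iris hop reed rye plum

Pre-order visits the node, then its left subtree, then its right subtree.
Visit daisy.
At daisy: go left to lily.
  Visit lily.
  At lily: no left child.
  At lily: go right to bay.
    bay is a leaf — visit bay.
At daisy: go right to cedar.
  Visit cedar.
  At cedar: go left to fern.
    Visit fern.
    At fern: go left to ivy.
      Visit ivy.
      At ivy: go left to teak.
        teak is a leaf — visit teak.
      At ivy: go right to poppy.
        Visit poppy.
        At poppy: no left child.
        At poppy: go right to elm.
          Visit elm.
          At elm: go left to iris.
            Visit iris.
            At iris: go left to hop.
              hop is a leaf — visit hop.
            At iris: go right to reed.
              reed is a leaf — visit reed.
          At elm: no right child.
    At fern: no right child.
  At cedar: go right to rye.
    Visit rye.
    At rye: no left child.
    At rye: go right to plum.
      plum is a leaf — visit plum.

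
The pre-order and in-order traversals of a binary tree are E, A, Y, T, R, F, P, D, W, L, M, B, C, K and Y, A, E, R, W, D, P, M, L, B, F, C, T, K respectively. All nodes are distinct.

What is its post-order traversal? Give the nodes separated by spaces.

Y A W D M B L P C F R K T E

The first element of pre-order is the root; it splits in-order into left and right subtrees.
Root E: left subtree has 2 nodes {Y, A}, right has 11 {R, W, D, P, M, L, B, F, C, T, K}.
  Root A: left subtree has 1 node {Y}, right has 0 { }.
  Root T: left subtree has 9 nodes {R, W, D, P, M, L, B, F, C}, right has 1 {K}.
    Root R: left subtree has 0 nodes { }, right has 8 {W, D, P, M, L, B, F, C}.
      Root F: left subtree has 6 nodes {W, D, P, M, L, B}, right has 1 {C}.
        Root P: left subtree has 2 nodes {W, D}, right has 3 {M, L, B}.
          Root D: left subtree has 1 node {W}, right has 0 { }.
          Root L: left subtree has 1 node {M}, right has 1 {B}.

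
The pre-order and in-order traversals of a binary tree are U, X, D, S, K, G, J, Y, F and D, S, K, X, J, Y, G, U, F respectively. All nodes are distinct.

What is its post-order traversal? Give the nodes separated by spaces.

The first element of pre-order is the root; it splits in-order into left and right subtrees.
Root U: left subtree has 7 nodes {D, S, K, X, J, Y, G}, right has 1 {F}.
  Root X: left subtree has 3 nodes {D, S, K}, right has 3 {J, Y, G}.
    Root D: left subtree has 0 nodes { }, right has 2 {S, K}.
      Root S: left subtree has 0 nodes { }, right has 1 {K}.
    Root G: left subtree has 2 nodes {J, Y}, right has 0 { }.
      Root J: left subtree has 0 nodes { }, right has 1 {Y}.

K S D Y J G X F U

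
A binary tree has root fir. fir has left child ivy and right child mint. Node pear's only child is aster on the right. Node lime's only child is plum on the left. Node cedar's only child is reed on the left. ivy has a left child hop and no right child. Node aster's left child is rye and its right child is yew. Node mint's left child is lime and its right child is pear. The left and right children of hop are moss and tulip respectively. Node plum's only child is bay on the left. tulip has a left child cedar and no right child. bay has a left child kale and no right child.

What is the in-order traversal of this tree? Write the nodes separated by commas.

moss, hop, reed, cedar, tulip, ivy, fir, kale, bay, plum, lime, mint, pear, rye, aster, yew

In-order visits the left subtree, then the node, then the right subtree.
At fir: go left to ivy.
  At ivy: go left to hop.
    At hop: go left to moss.
      moss is a leaf — visit moss.
    Visit hop.
    At hop: go right to tulip.
      At tulip: go left to cedar.
        At cedar: go left to reed.
          reed is a leaf — visit reed.
        Visit cedar.
        At cedar: no right child.
      Visit tulip.
      At tulip: no right child.
  Visit ivy.
  At ivy: no right child.
Visit fir.
At fir: go right to mint.
  At mint: go left to lime.
    At lime: go left to plum.
      At plum: go left to bay.
        At bay: go left to kale.
          kale is a leaf — visit kale.
        Visit bay.
        At bay: no right child.
      Visit plum.
      At plum: no right child.
    Visit lime.
    At lime: no right child.
  Visit mint.
  At mint: go right to pear.
    At pear: no left child.
    Visit pear.
    At pear: go right to aster.
      At aster: go left to rye.
        rye is a leaf — visit rye.
      Visit aster.
      At aster: go right to yew.
        yew is a leaf — visit yew.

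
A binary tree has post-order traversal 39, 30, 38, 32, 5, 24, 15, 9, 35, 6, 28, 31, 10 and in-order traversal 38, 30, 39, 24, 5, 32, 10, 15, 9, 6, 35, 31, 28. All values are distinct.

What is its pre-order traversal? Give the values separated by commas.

The last element of post-order is the root; it splits in-order into left and right subtrees.
Root 10: left subtree has 6 nodes {38, 30, 39, 24, 5, 32}, right has 6 {15, 9, 6, 35, 31, 28}.
  Root 24: left subtree has 3 nodes {38, 30, 39}, right has 2 {5, 32}.
    Root 38: left subtree has 0 nodes { }, right has 2 {30, 39}.
      Root 30: left subtree has 0 nodes { }, right has 1 {39}.
    Root 5: left subtree has 0 nodes { }, right has 1 {32}.
  Root 31: left subtree has 4 nodes {15, 9, 6, 35}, right has 1 {28}.
    Root 6: left subtree has 2 nodes {15, 9}, right has 1 {35}.
      Root 9: left subtree has 1 node {15}, right has 0 { }.

10, 24, 38, 30, 39, 5, 32, 31, 6, 9, 15, 35, 28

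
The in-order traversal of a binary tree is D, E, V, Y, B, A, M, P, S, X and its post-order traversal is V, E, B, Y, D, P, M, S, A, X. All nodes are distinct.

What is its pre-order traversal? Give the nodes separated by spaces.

X A D Y E V B S M P

The last element of post-order is the root; it splits in-order into left and right subtrees.
Root X: left subtree has 9 nodes {D, E, V, Y, B, A, M, P, S}, right has 0 { }.
  Root A: left subtree has 5 nodes {D, E, V, Y, B}, right has 3 {M, P, S}.
    Root D: left subtree has 0 nodes { }, right has 4 {E, V, Y, B}.
      Root Y: left subtree has 2 nodes {E, V}, right has 1 {B}.
        Root E: left subtree has 0 nodes { }, right has 1 {V}.
    Root S: left subtree has 2 nodes {M, P}, right has 0 { }.
      Root M: left subtree has 0 nodes { }, right has 1 {P}.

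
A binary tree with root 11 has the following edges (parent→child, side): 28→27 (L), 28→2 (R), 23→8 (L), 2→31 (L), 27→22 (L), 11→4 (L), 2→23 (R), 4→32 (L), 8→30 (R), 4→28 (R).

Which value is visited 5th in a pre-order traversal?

27

Pre-order visits the node, then its left subtree, then its right subtree.
Visit 11.
At 11: go left to 4.
  Visit 4.
  At 4: go left to 32.
    32 is a leaf — visit 32.
  At 4: go right to 28.
    Visit 28.
    At 28: go left to 27.
      Visit 27.
      At 27: go left to 22.
        22 is a leaf — visit 22.
      At 27: no right child.
    At 28: go right to 2.
      Visit 2.
      At 2: go left to 31.
        31 is a leaf — visit 31.
      At 2: go right to 23.
        Visit 23.
        At 23: go left to 8.
          Visit 8.
          At 8: no left child.
          At 8: go right to 30.
            30 is a leaf — visit 30.
        At 23: no right child.
At 11: no right child.
Full pre-order sequence: 11, 4, 32, 28, 27, 22, 2, 31, 23, 8, 30.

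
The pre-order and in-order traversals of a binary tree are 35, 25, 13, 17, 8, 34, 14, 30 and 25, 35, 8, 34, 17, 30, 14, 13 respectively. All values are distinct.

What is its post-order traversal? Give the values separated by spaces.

25 34 8 30 14 17 13 35

The first element of pre-order is the root; it splits in-order into left and right subtrees.
Root 35: left subtree has 1 node {25}, right has 6 {8, 34, 17, 30, 14, 13}.
  Root 13: left subtree has 5 nodes {8, 34, 17, 30, 14}, right has 0 { }.
    Root 17: left subtree has 2 nodes {8, 34}, right has 2 {30, 14}.
      Root 8: left subtree has 0 nodes { }, right has 1 {34}.
      Root 14: left subtree has 1 node {30}, right has 0 { }.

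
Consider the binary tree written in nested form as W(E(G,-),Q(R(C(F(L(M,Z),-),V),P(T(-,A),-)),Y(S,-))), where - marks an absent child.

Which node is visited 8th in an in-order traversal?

In-order visits the left subtree, then the node, then the right subtree.
At W: go left to E.
  At E: go left to G.
    G is a leaf — visit G.
  Visit E.
  At E: no right child.
Visit W.
At W: go right to Q.
  At Q: go left to R.
    At R: go left to C.
      At C: go left to F.
        At F: go left to L.
          At L: go left to M.
            M is a leaf — visit M.
          Visit L.
          At L: go right to Z.
            Z is a leaf — visit Z.
        Visit F.
        At F: no right child.
      Visit C.
      At C: go right to V.
        V is a leaf — visit V.
    Visit R.
    At R: go right to P.
      At P: go left to T.
        At T: no left child.
        Visit T.
        At T: go right to A.
          A is a leaf — visit A.
      Visit P.
      At P: no right child.
  Visit Q.
  At Q: go right to Y.
    At Y: go left to S.
      S is a leaf — visit S.
    Visit Y.
    At Y: no right child.
Full in-order sequence: G, E, W, M, L, Z, F, C, V, R, T, A, P, Q, S, Y.

C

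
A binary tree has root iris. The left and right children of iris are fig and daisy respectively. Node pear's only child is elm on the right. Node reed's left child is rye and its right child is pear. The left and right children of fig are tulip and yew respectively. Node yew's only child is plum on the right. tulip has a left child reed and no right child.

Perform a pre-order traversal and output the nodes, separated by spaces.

Pre-order visits the node, then its left subtree, then its right subtree.
Visit iris.
At iris: go left to fig.
  Visit fig.
  At fig: go left to tulip.
    Visit tulip.
    At tulip: go left to reed.
      Visit reed.
      At reed: go left to rye.
        rye is a leaf — visit rye.
      At reed: go right to pear.
        Visit pear.
        At pear: no left child.
        At pear: go right to elm.
          elm is a leaf — visit elm.
    At tulip: no right child.
  At fig: go right to yew.
    Visit yew.
    At yew: no left child.
    At yew: go right to plum.
      plum is a leaf — visit plum.
At iris: go right to daisy.
  daisy is a leaf — visit daisy.

iris fig tulip reed rye pear elm yew plum daisy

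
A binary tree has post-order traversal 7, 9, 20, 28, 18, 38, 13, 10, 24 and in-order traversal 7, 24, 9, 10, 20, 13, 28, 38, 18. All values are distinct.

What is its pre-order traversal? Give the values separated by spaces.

24 7 10 9 13 20 38 28 18

The last element of post-order is the root; it splits in-order into left and right subtrees.
Root 24: left subtree has 1 node {7}, right has 7 {9, 10, 20, 13, 28, 38, 18}.
  Root 10: left subtree has 1 node {9}, right has 5 {20, 13, 28, 38, 18}.
    Root 13: left subtree has 1 node {20}, right has 3 {28, 38, 18}.
      Root 38: left subtree has 1 node {28}, right has 1 {18}.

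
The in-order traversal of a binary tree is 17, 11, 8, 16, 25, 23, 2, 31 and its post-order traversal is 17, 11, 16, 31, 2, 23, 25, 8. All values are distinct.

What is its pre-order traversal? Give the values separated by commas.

8, 11, 17, 25, 16, 23, 2, 31

The last element of post-order is the root; it splits in-order into left and right subtrees.
Root 8: left subtree has 2 nodes {17, 11}, right has 5 {16, 25, 23, 2, 31}.
  Root 11: left subtree has 1 node {17}, right has 0 { }.
  Root 25: left subtree has 1 node {16}, right has 3 {23, 2, 31}.
    Root 23: left subtree has 0 nodes { }, right has 2 {2, 31}.
      Root 2: left subtree has 0 nodes { }, right has 1 {31}.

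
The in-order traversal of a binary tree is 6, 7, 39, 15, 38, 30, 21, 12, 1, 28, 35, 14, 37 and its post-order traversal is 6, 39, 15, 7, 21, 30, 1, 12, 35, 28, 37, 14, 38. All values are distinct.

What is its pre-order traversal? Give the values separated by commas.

38, 7, 6, 15, 39, 14, 28, 12, 30, 21, 1, 35, 37

The last element of post-order is the root; it splits in-order into left and right subtrees.
Root 38: left subtree has 4 nodes {6, 7, 39, 15}, right has 8 {30, 21, 12, 1, 28, 35, 14, 37}.
  Root 7: left subtree has 1 node {6}, right has 2 {39, 15}.
    Root 15: left subtree has 1 node {39}, right has 0 { }.
  Root 14: left subtree has 6 nodes {30, 21, 12, 1, 28, 35}, right has 1 {37}.
    Root 28: left subtree has 4 nodes {30, 21, 12, 1}, right has 1 {35}.
      Root 12: left subtree has 2 nodes {30, 21}, right has 1 {1}.
        Root 30: left subtree has 0 nodes { }, right has 1 {21}.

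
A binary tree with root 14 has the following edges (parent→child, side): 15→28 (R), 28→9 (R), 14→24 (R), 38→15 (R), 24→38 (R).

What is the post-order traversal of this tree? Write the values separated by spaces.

9 28 15 38 24 14

Post-order visits the left subtree, then the right subtree, then the node.
At 14: no left child.
At 14: go right to 24.
  At 24: no left child.
  At 24: go right to 38.
    At 38: no left child.
    At 38: go right to 15.
      At 15: no left child.
      At 15: go right to 28.
        At 28: no left child.
        At 28: go right to 9.
          9 is a leaf — visit 9.
        Visit 28.
      Visit 15.
    Visit 38.
  Visit 24.
Visit 14.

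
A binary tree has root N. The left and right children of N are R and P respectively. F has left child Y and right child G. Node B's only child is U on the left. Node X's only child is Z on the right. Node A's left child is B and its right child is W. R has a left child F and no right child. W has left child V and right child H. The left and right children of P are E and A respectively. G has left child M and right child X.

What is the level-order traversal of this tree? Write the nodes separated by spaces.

Level-order visits nodes level by level from the root, left to right within each level.
Level 0: N
Level 1: R, P
Level 2: F, E, A
Level 3: Y, G, B, W
Level 4: M, X, U, V, H
Level 5: Z

N R P F E A Y G B W M X U V H Z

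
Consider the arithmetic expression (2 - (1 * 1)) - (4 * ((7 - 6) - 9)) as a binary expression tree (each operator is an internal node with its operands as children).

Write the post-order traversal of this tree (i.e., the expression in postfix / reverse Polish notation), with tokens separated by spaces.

2 1 1 * - 4 7 6 - 9 - * -

Post-order on an expression tree gives postfix notation: for each operator, emit left operand, right operand, then the operator.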